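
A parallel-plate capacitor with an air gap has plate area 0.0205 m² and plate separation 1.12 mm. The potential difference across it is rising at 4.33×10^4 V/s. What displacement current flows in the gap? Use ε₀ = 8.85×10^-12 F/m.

E = V/d so dE/dt = (dV/dt)/d = 3.866×10^7 V/(m·s), and I_d = ε₀ A dE/dt = (8.85×10^-12)(0.0205)(3.866×10^7) = 7.01×10^-6 A.

7.01×10^-6 A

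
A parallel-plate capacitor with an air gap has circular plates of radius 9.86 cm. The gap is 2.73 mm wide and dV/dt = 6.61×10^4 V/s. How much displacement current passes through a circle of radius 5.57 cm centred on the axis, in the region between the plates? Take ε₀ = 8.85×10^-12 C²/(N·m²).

dE/dt = (dV/dt)/d = 2.421×10^7 V/(m·s); I_d = ε₀(πR²)(dE/dt) = (8.85×10^-12)(0.03054)(2.421×10^7) = 6.543×10^-6 A.
The field is uniform, so I_d,enc = I_d (r/R)² = (6.543×10^-6)(5.57/9.86)² = 2.09×10^-6 A.

2.09×10^-6 A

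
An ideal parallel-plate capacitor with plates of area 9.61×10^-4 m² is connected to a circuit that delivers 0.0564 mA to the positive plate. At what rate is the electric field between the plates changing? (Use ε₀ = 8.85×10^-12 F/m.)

Charge continuity gives I_d = I = 5.64×10^-5 A between the plates.
Then dE/dt = I_d/(ε₀A) = 6.63×10^9 V/(m·s).

6.63×10^9 V/(m·s)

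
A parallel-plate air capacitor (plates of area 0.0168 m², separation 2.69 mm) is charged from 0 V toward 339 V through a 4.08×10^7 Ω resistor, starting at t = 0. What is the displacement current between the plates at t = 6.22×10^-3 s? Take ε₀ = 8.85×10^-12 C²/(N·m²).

With C = ε₀A/d = (8.85×10^-12)(0.0168)/(2.69×10^-3) = 5.527×10^-11 F, the time constant is τ = RC = 2.255×10^-3 s, so t/τ = 2.758 and e^(−t/τ) = 0.06342.
I_d = I_cond = (V₀/R) e^(−t/τ) = (8.309×10^-6)(0.06342) = 5.27×10^-7 A.

5.27×10^-7 A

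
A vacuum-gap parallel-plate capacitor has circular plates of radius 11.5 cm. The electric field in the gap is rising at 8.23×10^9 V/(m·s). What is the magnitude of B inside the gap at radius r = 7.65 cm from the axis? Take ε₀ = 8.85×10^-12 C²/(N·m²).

3.50×10^-9 T

I_d = ε₀ dΦ_E/dt = ε₀ πR² (dE/dt) = (8.85×10^-12)(0.04155)(8.23×10^9) = 3.026×10^-3 A through the full plate area.
An Ampèrian loop of radius r encloses a fraction (r/R)² of I_d. Then B·2πr = μ₀ I_d (r/R)², giving B = μ₀ I_d r/(2πR²) = 3.50×10^-9 T.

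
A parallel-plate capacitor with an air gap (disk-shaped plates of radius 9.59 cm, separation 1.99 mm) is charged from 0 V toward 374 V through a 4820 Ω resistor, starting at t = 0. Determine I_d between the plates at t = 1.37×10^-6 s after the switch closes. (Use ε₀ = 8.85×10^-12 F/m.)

C = ε₀A/d = (8.85×10^-12)(0.02889)/(1.99×10^-3) = 1.285×10^-10 F and τ = RC = 6.194×10^-7 s. I_d in the gap equals the RC charging current.
I_d(t) = (V₀/R) e^(−t/τ) = 0.07759 · e^(−2.212) = 8.49×10^-3 A.

8.49×10^-3 A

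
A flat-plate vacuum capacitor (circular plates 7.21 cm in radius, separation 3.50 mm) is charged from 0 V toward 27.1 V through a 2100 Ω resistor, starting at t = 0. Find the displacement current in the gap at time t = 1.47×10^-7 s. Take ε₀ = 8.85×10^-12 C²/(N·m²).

With C = ε₀A/d = (8.85×10^-12)(0.01633)/(3.50×10^-3) = 4.129×10^-11 F, the time constant is τ = RC = 8.671×10^-8 s, so t/τ = 1.695 and e^(−t/τ) = 0.1836.
I_d = I_cond = (V₀/R) e^(−t/τ) = (0.01290)(0.1836) = 2.37×10^-3 A.

2.37×10^-3 A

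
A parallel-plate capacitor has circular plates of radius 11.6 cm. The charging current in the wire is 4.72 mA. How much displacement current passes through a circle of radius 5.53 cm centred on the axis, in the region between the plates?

No conduction current crosses the gap, so I_d there equals the 4.72×10^-3 A in the leads.
Through an area πr² the displacement current is I_d·(πr²/πR²) = I_d (r/R)² = 1.07×10^-3 A.

1.07×10^-3 A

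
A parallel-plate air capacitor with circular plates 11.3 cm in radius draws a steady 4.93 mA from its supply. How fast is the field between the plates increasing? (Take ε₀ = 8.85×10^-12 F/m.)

1.39×10^10 V/(m·s)

The displacement current between the plates equals the conduction current, I_d = 4.93 mA.
Since I_d = ε₀ A dE/dt, dE/dt = I_d/(ε₀A) = (4.93×10^-3)/((8.85×10^-12)(0.04011)) = 1.39×10^10 V/(m·s).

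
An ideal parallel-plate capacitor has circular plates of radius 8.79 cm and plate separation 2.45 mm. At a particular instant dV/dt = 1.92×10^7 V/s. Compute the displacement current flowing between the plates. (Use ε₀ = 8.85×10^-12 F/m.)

The field between the plates is E = V/d, so dE/dt = (1.92×10^7)/(2.45×10^-3 m) = 7.837×10^9 V/(m·s).
I_d = ε₀ A (dE/dt) = (8.85×10^-12)(0.02427)(7.837×10^9) = 1.68×10^-3 A.

1.68×10^-3 A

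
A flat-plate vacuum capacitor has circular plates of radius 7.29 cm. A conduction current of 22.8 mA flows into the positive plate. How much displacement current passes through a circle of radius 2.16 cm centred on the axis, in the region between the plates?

2.00×10^-3 A

Between the plates the displacement current equals the wire current: I_d = 22.8 mA = 0.0228 A.
The field is uniform, so I_d,enc = I_d (r/R)² = (0.0228)(2.16/7.29)² = 2.00×10^-3 A.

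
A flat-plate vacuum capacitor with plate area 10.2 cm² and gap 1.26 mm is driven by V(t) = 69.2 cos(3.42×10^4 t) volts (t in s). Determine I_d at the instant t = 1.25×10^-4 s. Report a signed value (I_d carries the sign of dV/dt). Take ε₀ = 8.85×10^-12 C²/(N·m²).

1.54×10^-5 A

C = ε₀A/d = (8.85×10^-12)(1.02×10^-3)/(1.26×10^-3) = 7.164×10^-12 F. dV/dt = V₀ω·−sin(ωt); at ωt = 4.275 rad this factor is 0.9059.
I_d = C dV/dt = (7.164×10^-12)(69.2)(3.42×10^4)(0.9059) = 1.54×10^-5 A.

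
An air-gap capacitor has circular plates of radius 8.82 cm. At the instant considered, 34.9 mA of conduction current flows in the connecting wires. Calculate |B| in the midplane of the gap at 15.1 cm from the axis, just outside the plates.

Between the plates the displacement current equals the wire current: I_d = 34.9 mA = 0.0349 A.
For r ≥ R the full I_d is enclosed: B = μ₀ I_d/(2πr) = (4π×10^-7)(0.0349)/(2π·0.151) = 4.62×10^-8 T.

4.62×10^-8 T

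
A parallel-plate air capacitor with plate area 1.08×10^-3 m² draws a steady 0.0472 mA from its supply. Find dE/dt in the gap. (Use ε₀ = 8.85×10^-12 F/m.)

Charge continuity gives I_d = I = 4.72×10^-5 A between the plates.
Inverting I_d = ε₀ A dE/dt gives dE/dt = 4.72×10^-5 / (8.85×10^-12 · 1.08×10^-3) = 4.94×10^9 V/(m·s).

4.94×10^9 V/(m·s)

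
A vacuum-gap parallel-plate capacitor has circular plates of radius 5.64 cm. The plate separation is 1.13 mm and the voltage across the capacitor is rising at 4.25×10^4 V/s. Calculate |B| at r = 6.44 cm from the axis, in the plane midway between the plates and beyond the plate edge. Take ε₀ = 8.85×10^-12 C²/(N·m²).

1.03×10^-11 T

dE/dt = (dV/dt)/d = 3.761×10^7 V/(m·s); I_d = ε₀(πR²)(dE/dt) = (8.85×10^-12)(9.993×10^-3)(3.761×10^7) = 3.326×10^-6 A.
With r > R the enclosed displacement current is the full I_d; B = μ₀ I_d / (2πr) = 1.03×10^-11 T.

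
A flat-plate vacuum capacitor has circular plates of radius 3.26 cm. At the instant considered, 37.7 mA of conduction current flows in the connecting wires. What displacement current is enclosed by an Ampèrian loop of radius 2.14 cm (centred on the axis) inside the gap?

No conduction current crosses the gap, so I_d there equals the 0.0377 A in the leads.
Since J_d is uniform, the enclosed fraction is (r/R)² = 0.4309, giving I_d,enc = 0.0162 A.

0.0162 A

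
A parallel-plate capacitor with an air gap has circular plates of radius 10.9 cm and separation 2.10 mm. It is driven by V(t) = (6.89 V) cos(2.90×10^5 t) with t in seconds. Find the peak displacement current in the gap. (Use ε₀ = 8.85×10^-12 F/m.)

3.14×10^-4 A

(dE/dt)_max = V₀ω/d = 9.515×10^8 V/(m·s); ω = 2.90×10^5 rad/s.
I_d,max = ε₀ A (dE/dt)_max = (8.85×10^-12)(0.03733)(9.515×10^8) = 3.14×10^-4 A.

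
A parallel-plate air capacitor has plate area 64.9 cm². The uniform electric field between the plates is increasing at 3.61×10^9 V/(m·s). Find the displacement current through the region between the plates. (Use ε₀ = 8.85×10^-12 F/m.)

2.07×10^-4 A

I_d = ε₀ A (dE/dt) = (8.85×10^-12)(6.49×10^-3 m²)(3.61×10^9) = 2.07×10^-4 A.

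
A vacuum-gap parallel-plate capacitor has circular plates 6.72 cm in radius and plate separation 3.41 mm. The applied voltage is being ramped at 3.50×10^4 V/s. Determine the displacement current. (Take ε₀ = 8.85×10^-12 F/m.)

C = ε₀A/d = (8.85×10^-12)(0.01419)/(3.41×10^-3) = 3.683×10^-11 F.
I_d = C dV/dt = (3.683×10^-11)(3.50×10^4) = 1.29×10^-6 A.

1.29×10^-6 A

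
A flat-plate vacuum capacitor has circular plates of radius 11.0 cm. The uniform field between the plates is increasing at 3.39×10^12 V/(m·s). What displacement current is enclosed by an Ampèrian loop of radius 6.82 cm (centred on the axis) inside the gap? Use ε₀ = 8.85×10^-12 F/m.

0.438 A

I_d = ε₀ dΦ_E/dt = ε₀ πR² (dE/dt) = (8.85×10^-12)(0.03801)(3.39×10^12) = 1.140 A through the full plate area.
Since J_d is uniform, the enclosed fraction is (r/R)² = 0.3844, giving I_d,enc = 0.438 A.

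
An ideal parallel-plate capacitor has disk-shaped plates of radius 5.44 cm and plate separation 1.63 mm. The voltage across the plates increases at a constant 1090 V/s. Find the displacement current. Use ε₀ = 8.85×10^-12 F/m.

C = ε₀A/d = (8.85×10^-12)(9.297×10^-3)/(1.63×10^-3) = 5.048×10^-11 F.
I_d = C dV/dt = (5.048×10^-11)(1090) = 5.50×10^-8 A.

5.50×10^-8 A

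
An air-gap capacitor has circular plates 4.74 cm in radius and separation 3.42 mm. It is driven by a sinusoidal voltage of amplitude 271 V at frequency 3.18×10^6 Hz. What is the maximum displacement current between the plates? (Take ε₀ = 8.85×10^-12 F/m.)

(dE/dt)_max = V₀ω/d = 1.583×10^12 V/(m·s); ω = 2πf = 1.998×10^7 rad/s.
I_d,max = ε₀ A (dE/dt)_max = (8.85×10^-12)(7.058×10^-3)(1.583×10^12) = 0.0989 A.

0.0989 A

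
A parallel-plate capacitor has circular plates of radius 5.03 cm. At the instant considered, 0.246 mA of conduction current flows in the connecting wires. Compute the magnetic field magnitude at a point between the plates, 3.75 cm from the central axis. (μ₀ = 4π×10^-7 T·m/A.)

Between the plates the displacement current equals the wire current: I_d = 0.246 mA = 2.46×10^-4 A.
For r < R the Ampère–Maxwell law gives B(2πr) = μ₀ I_d (r²/R²), so B = μ₀ I_d r/(2πR²) = (4π×10^-7)(2.46×10^-4)(0.0375)/(2π·0.0503²) = 7.29×10^-10 T.

7.29×10^-10 T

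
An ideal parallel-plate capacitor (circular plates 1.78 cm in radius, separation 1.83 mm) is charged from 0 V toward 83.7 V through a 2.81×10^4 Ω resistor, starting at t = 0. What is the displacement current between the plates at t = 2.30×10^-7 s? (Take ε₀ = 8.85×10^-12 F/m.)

C = ε₀A/d = (8.85×10^-12)(9.954×10^-4)/(1.83×10^-3) = 4.814×10^-12 F, so τ = RC = 1.353×10^-7 s.
The conduction current is I(t) = (V₀/R) e^(−t/τ), and the displacement current between the plates equals it.
t/τ = 1.700; I_d = (83.7/2.81×10^4) · e^(−1.700) = (2.979×10^-3)(0.1827) = 5.44×10^-4 A.

5.44×10^-4 A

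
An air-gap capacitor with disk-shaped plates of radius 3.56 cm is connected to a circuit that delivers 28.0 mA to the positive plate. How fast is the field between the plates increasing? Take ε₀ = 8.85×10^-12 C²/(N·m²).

7.95×10^11 V/(m·s)

By continuity, I_d in the gap equals the 28.0 mA flowing in the wire.
Since I_d = ε₀ A dE/dt, dE/dt = I_d/(ε₀A) = (0.0280)/((8.85×10^-12)(3.982×10^-3)) = 7.95×10^11 V/(m·s).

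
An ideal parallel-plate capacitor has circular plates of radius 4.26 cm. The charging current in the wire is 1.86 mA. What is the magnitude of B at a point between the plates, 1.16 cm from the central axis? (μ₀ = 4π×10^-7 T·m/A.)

2.38×10^-9 T

Between the plates the displacement current equals the wire current: I_d = 1.86 mA = 1.86×10^-3 A.
An Ampèrian loop of radius r encloses a fraction (r/R)² of I_d. Then B·2πr = μ₀ I_d (r/R)², giving B = μ₀ I_d r/(2πR²) = 2.38×10^-9 T.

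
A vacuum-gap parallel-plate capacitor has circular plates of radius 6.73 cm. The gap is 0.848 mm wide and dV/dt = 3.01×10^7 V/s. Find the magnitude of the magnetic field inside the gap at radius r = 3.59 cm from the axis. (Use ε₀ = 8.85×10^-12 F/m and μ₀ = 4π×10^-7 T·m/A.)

7.09×10^-9 T

dE/dt = (dV/dt)/d = 3.550×10^10 V/(m·s); I_d = ε₀(πR²)(dE/dt) = (8.85×10^-12)(0.01423)(3.550×10^10) = 4.471×10^-3 A.
An Ampèrian loop of radius r encloses a fraction (r/R)² of I_d. Then B·2πr = μ₀ I_d (r/R)², giving B = μ₀ I_d r/(2πR²) = 7.09×10^-9 T.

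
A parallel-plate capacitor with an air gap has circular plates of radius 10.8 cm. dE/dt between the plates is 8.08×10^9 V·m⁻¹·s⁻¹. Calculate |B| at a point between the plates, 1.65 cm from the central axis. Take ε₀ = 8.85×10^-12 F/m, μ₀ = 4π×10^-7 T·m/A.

I_d = ε₀ dΦ_E/dt = ε₀ πR² (dE/dt) = (8.85×10^-12)(0.03664)(8.08×10^9) = 2.620×10^-3 A through the full plate area.
An Ampèrian loop of radius r encloses a fraction (r/R)² of I_d. Then B·2πr = μ₀ I_d (r/R)², giving B = μ₀ I_d r/(2πR²) = 7.41×10^-10 T.

7.41×10^-10 T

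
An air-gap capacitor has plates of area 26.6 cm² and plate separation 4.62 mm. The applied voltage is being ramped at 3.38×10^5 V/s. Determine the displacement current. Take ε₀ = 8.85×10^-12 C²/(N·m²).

1.72×10^-6 A

The displacement current equals the charging current C dV/dt. With C = ε₀A/d = (8.85×10^-12)(2.66×10^-3)/(4.62×10^-3) = 5.095×10^-12 F, I_d = (5.095×10^-12)(3.38×10^5) = 1.72×10^-6 A.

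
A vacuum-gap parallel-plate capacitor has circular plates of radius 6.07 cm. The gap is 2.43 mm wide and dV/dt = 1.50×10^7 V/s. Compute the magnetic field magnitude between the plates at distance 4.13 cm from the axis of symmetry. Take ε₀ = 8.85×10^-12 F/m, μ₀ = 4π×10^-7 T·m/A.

With E = V/d, dE/dt = 6.173×10^9 V/(m·s) and πR² = 0.01158 m², giving I_d = ε₀ πR² dE/dt = 6.326×10^-4 A.
An Ampèrian loop of radius r encloses a fraction (r/R)² of I_d. Then B·2πr = μ₀ I_d (r/R)², giving B = μ₀ I_d r/(2πR²) = 1.42×10^-9 T.

1.42×10^-9 T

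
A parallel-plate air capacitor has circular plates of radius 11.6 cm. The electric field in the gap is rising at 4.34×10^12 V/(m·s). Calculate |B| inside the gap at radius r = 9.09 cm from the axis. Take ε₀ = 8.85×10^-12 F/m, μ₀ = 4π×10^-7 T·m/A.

2.19×10^-6 T

I_d = ε₀ dΦ_E/dt = ε₀ πR² (dE/dt) = (8.85×10^-12)(0.04227)(4.34×10^12) = 1.624 A through the full plate area.
For r < R the Ampère–Maxwell law gives B(2πr) = μ₀ I_d (r²/R²), so B = μ₀ I_d r/(2πR²) = (4π×10^-7)(1.624)(0.0909)/(2π·0.116²) = 2.19×10^-6 T.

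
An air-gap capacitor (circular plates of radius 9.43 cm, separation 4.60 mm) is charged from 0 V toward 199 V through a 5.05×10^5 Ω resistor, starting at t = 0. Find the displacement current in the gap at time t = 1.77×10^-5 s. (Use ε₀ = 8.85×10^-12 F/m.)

With C = ε₀A/d = (8.85×10^-12)(0.02794)/(4.60×10^-3) = 5.375×10^-11 F, the time constant is τ = RC = 2.714×10^-5 s, so t/τ = 0.6522 and e^(−t/τ) = 0.5209.
I_d = I_cond = (V₀/R) e^(−t/τ) = (3.941×10^-4)(0.5209) = 2.05×10^-4 A.

2.05×10^-4 A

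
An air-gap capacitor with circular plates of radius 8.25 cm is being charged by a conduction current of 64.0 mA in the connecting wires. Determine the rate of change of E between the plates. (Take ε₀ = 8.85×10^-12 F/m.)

3.38×10^11 V/(m·s)

By continuity, I_d in the gap equals the 64.0 mA flowing in the wire.
Then dE/dt = I_d/(ε₀A) = 3.38×10^11 V/(m·s).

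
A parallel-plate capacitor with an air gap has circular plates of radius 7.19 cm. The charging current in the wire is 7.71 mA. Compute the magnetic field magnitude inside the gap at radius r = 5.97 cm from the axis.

1.78×10^-8 T

By continuity the displacement current in the gap matches the conduction current: I_d = 7.71×10^-3 A.
For r < R the Ampère–Maxwell law gives B(2πr) = μ₀ I_d (r²/R²), so B = μ₀ I_d r/(2πR²) = (4π×10^-7)(7.71×10^-3)(0.0597)/(2π·0.0719²) = 1.78×10^-8 T.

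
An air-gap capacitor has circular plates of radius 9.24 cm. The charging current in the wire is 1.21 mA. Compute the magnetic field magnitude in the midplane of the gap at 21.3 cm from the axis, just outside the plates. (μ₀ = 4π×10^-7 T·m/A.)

By continuity the displacement current in the gap matches the conduction current: I_d = 1.21×10^-3 A.
Outside the plates the loop encloses all of I_d, so B·2πr = μ₀ I_d and B = 1.14×10^-9 T.

1.14×10^-9 T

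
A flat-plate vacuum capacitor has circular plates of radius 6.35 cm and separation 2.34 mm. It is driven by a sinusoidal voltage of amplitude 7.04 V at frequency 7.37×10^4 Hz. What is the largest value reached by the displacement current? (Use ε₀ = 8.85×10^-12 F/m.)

(dE/dt)_max = V₀ω/d = 1.393×10^9 V/(m·s); ω = 2πf = 4.631×10^5 rad/s.
I_d,max = ε₀ A (dE/dt)_max = (8.85×10^-12)(0.01267)(1.393×10^9) = 1.56×10^-4 A.

1.56×10^-4 A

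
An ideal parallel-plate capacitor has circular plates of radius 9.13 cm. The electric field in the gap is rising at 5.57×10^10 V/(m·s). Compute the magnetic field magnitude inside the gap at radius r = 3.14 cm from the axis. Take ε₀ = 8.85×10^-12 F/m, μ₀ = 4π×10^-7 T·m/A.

I_d = ε₀ dΦ_E/dt = ε₀ πR² (dE/dt) = (8.85×10^-12)(0.02619)(5.57×10^10) = 0.01291 A through the full plate area.
∮B·dl = μ₀ I_d,enc with I_d,enc = I_d r²/R² = 1.527×10^-3 A; so B = μ₀ I_d,enc/(2πr) = 9.73×10^-9 T.

9.73×10^-9 T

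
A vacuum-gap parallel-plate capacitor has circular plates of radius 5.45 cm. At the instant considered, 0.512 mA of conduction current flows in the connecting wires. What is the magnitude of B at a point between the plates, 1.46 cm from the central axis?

5.03×10^-10 T

By continuity the displacement current in the gap matches the conduction current: I_d = 5.12×10^-4 A.
For r < R the Ampère–Maxwell law gives B(2πr) = μ₀ I_d (r²/R²), so B = μ₀ I_d r/(2πR²) = (4π×10^-7)(5.12×10^-4)(0.0146)/(2π·0.0545²) = 5.03×10^-10 T.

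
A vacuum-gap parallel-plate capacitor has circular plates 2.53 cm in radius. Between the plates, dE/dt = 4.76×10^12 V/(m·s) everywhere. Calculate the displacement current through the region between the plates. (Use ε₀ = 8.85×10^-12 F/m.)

0.0847 A

The displacement current is ε₀ times dΦ_E/dt = ε₀ A dE/dt = (8.85×10^-12)(2.011×10^-3)(4.76×10^12) = 0.0847 A.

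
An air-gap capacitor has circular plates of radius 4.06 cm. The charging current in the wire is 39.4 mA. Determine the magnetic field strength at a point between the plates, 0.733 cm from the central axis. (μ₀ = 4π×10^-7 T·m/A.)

3.50×10^-8 T

No conduction current crosses the gap, so I_d there equals the 0.0394 A in the leads.
An Ampèrian loop of radius r encloses a fraction (r/R)² of I_d. Then B·2πr = μ₀ I_d (r/R)², giving B = μ₀ I_d r/(2πR²) = 3.50×10^-8 T.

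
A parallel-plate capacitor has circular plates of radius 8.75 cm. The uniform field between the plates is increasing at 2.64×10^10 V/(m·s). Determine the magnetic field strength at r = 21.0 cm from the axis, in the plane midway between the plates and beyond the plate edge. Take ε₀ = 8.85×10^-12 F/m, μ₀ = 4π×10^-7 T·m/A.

5.35×10^-9 T

Total displacement current: I_d = ε₀(πR²)(dE/dt) = (8.85×10^-12)(0.02405)(2.64×10^10) = 5.619×10^-3 A.
For r ≥ R the full I_d is enclosed: B = μ₀ I_d/(2πr) = (4π×10^-7)(5.619×10^-3)/(2π·0.210) = 5.35×10^-9 T.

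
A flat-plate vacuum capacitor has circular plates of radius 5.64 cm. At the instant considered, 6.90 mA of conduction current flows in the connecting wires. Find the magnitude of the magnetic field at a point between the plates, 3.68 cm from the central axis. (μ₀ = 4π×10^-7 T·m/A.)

1.60×10^-8 T

Between the plates the displacement current equals the wire current: I_d = 6.90 mA = 6.90×10^-3 A.
∮B·dl = μ₀ I_d,enc with I_d,enc = I_d r²/R² = 2.938×10^-3 A; so B = μ₀ I_d,enc/(2πr) = 1.60×10^-8 T.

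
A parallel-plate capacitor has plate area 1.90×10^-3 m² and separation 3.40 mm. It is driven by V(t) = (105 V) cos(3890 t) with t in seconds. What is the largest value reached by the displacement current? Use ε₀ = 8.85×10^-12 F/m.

2.02×10^-6 A

(dE/dt)_max = V₀ω/d = 1.201×10^8 V/(m·s); ω = 3890 rad/s.
I_d,max = ε₀ A (dE/dt)_max = (8.85×10^-12)(1.90×10^-3)(1.201×10^8) = 2.02×10^-6 A.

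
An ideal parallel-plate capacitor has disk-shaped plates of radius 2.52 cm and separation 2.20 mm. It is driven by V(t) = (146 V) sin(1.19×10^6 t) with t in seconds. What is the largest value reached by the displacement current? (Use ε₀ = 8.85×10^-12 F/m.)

1.39×10^-3 A

C = ε₀A/d = (8.85×10^-12)(1.995×10^-3)/(2.20×10^-3) = 8.025×10^-12 F; ω = 1.19×10^6 rad/s.
I_d = C dV/dt, so |I_d|_max = C V₀ ω = (8.025×10^-12)(146)(1.19×10^6) = 1.39×10^-3 A.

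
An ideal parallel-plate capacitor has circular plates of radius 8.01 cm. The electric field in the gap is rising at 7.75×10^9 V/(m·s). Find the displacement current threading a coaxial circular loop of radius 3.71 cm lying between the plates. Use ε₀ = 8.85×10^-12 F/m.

2.97×10^-4 A

Through the whole plate area (πR² = 0.02016 m²), I_d = ε₀ πR² dE/dt = 1.383×10^-3 A.
The field is uniform, so I_d,enc = I_d (r/R)² = (1.383×10^-3)(3.71/8.01)² = 2.97×10^-4 A.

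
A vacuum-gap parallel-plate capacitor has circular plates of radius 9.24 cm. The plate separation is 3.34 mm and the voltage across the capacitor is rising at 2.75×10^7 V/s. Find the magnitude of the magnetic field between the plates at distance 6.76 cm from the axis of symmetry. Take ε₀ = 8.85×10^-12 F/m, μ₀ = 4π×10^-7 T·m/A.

3.09×10^-9 T

With E = V/d, dE/dt = 8.234×10^9 V/(m·s) and πR² = 0.02682 m², giving I_d = ε₀ πR² dE/dt = 1.954×10^-3 A.
For r < R the Ampère–Maxwell law gives B(2πr) = μ₀ I_d (r²/R²), so B = μ₀ I_d r/(2πR²) = (4π×10^-7)(1.954×10^-3)(0.0676)/(2π·0.0924²) = 3.09×10^-9 T.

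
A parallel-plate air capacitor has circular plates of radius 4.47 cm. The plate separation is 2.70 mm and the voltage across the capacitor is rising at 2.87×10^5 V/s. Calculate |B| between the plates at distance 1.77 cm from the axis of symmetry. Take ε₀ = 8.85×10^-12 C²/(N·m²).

1.05×10^-11 T

I_d = C dV/dt with C = ε₀πR²/d = 2.057×10^-11 F, so I_d = (2.057×10^-11)(2.87×10^5) = 5.904×10^-6 A.
For r < R the Ampère–Maxwell law gives B(2πr) = μ₀ I_d (r²/R²), so B = μ₀ I_d r/(2πR²) = (4π×10^-7)(5.904×10^-6)(0.0177)/(2π·0.0447²) = 1.05×10^-11 T.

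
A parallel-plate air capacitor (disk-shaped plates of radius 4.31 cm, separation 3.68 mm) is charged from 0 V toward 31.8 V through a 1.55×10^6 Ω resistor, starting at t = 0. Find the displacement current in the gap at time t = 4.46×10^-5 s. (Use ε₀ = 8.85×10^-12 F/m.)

2.64×10^-6 A

C = ε₀A/d = (8.85×10^-12)(5.836×10^-3)/(3.68×10^-3) = 1.403×10^-11 F and τ = RC = 2.175×10^-5 s. I_d in the gap equals the RC charging current.
I_d(t) = (V₀/R) e^(−t/τ) = 2.052×10^-5 · e^(−2.051) = 2.64×10^-6 A.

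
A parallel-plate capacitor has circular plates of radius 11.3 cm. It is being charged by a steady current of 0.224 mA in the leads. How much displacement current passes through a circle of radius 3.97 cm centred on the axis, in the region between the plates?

By continuity the displacement current in the gap matches the conduction current: I_d = 2.24×10^-4 A.
Through an area πr² the displacement current is I_d·(πr²/πR²) = I_d (r/R)² = 2.76×10^-5 A.

2.76×10^-5 A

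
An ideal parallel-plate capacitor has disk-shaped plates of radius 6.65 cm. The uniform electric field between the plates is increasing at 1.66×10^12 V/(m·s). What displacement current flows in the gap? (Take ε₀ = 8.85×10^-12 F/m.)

With a uniform field, Φ_E = EA, so I_d = ε₀ A dE/dt = 0.204 A.

0.204 A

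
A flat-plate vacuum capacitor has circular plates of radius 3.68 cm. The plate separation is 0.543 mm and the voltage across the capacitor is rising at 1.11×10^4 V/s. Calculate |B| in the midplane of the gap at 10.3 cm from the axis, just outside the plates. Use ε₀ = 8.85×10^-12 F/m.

dE/dt = (dV/dt)/d = 2.044×10^7 V/(m·s); I_d = ε₀(πR²)(dE/dt) = (8.85×10^-12)(4.254×10^-3)(2.044×10^7) = 7.695×10^-7 A.
For r ≥ R the full I_d is enclosed: B = μ₀ I_d/(2πr) = (4π×10^-7)(7.695×10^-7)/(2π·0.103) = 1.49×10^-12 T.

1.49×10^-12 T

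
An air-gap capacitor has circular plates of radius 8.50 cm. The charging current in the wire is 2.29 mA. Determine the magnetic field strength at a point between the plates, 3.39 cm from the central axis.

2.15×10^-9 T

No conduction current crosses the gap, so I_d there equals the 2.29×10^-3 A in the leads.
For r < R the Ampère–Maxwell law gives B(2πr) = μ₀ I_d (r²/R²), so B = μ₀ I_d r/(2πR²) = (4π×10^-7)(2.29×10^-3)(0.0339)/(2π·0.0850²) = 2.15×10^-9 T.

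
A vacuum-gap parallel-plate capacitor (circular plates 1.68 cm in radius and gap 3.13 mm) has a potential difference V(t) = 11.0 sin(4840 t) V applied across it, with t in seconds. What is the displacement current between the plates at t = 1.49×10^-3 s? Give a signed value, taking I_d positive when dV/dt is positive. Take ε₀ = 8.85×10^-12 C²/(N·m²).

dV/dt = (11.0)(4840)·cos(7.2116) = 3.190×10^4 V/s.
I_d = C dV/dt with C = ε₀A/d = (8.85×10^-12)(8.867×10^-4)/(3.13×10^-3) = 2.507×10^-12 F, so I_d = (2.507×10^-12)(3.190×10^4) = 8.00×10^-8 A.

8.00×10^-8 A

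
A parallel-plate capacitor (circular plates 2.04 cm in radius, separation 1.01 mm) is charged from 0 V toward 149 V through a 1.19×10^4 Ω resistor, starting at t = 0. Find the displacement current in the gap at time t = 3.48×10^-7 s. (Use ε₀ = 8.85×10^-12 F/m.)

C = ε₀A/d = (8.85×10^-12)(1.307×10^-3)/(1.01×10^-3) = 1.145×10^-11 F and τ = RC = 1.363×10^-7 s. I_d in the gap equals the RC charging current.
I_d(t) = (V₀/R) e^(−t/τ) = 0.01252 · e^(−2.553) = 9.75×10^-4 A.

9.75×10^-4 A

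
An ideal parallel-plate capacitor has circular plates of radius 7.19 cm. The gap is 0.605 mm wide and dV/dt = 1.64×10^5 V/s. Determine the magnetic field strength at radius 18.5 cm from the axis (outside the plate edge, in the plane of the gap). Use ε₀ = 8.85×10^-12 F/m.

4.21×10^-11 T

I_d = C dV/dt with C = ε₀πR²/d = 2.376×10^-10 F, so I_d = (2.376×10^-10)(1.64×10^5) = 3.897×10^-5 A.
For r ≥ R the full I_d is enclosed: B = μ₀ I_d/(2πr) = (4π×10^-7)(3.897×10^-5)/(2π·0.185) = 4.21×10^-11 T.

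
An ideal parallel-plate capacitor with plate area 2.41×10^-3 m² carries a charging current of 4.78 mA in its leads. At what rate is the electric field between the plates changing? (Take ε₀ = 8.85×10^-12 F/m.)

By continuity, I_d in the gap equals the 4.78 mA flowing in the wire.
Inverting I_d = ε₀ A dE/dt gives dE/dt = 4.78×10^-3 / (8.85×10^-12 · 2.41×10^-3) = 2.24×10^11 V/(m·s).

2.24×10^11 V/(m·s)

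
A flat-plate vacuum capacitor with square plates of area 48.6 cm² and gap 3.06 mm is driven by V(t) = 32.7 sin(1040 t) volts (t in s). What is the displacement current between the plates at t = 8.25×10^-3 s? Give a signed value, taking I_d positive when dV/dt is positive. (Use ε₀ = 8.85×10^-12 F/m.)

-3.17×10^-7 A

C = ε₀A/d = (8.85×10^-12)(4.86×10^-3)/(3.06×10^-3) = 1.406×10^-11 F. dV/dt = V₀ω·cos(ωt); at ωt = 8.58 rad this factor is -0.6639.
I_d = C dV/dt = (1.406×10^-11)(32.7)(1040)(-0.6639) = -3.17×10^-7 A.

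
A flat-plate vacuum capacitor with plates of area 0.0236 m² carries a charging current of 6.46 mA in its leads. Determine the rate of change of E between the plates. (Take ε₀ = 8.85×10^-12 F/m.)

By continuity, I_d in the gap equals the 6.46 mA flowing in the wire.
Inverting I_d = ε₀ A dE/dt gives dE/dt = 6.46×10^-3 / (8.85×10^-12 · 0.0236) = 3.09×10^10 V/(m·s).

3.09×10^10 V/(m·s)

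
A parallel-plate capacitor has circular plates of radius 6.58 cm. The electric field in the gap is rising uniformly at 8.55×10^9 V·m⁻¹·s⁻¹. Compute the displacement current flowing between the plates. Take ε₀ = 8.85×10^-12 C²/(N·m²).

1.03×10^-3 A

I_d = ε₀ A (dE/dt) = (8.85×10^-12)(0.01360 m²)(8.55×10^9) = 1.03×10^-3 A.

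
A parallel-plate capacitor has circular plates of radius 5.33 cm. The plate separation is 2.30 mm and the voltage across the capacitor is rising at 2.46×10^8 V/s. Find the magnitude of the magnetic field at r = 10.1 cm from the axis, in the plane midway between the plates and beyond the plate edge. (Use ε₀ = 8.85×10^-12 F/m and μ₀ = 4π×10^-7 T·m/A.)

I_d = C dV/dt with C = ε₀πR²/d = 3.434×10^-11 F, so I_d = (3.434×10^-11)(2.46×10^8) = 8.448×10^-3 A.
For r ≥ R the full I_d is enclosed: B = μ₀ I_d/(2πr) = (4π×10^-7)(8.448×10^-3)/(2π·0.101) = 1.67×10^-8 T.

1.67×10^-8 T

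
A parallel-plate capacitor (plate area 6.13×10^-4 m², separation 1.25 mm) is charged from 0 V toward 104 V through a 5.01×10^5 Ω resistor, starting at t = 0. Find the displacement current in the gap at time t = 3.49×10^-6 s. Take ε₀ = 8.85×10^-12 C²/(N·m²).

C = ε₀A/d = (8.85×10^-12)(6.13×10^-4)/(1.25×10^-3) = 4.340×10^-12 F, so τ = RC = 2.174×10^-6 s.
The conduction current is I(t) = (V₀/R) e^(−t/τ), and the displacement current between the plates equals it.
t/τ = 1.605; I_d = (104/5.01×10^5) · e^(−1.605) = (2.076×10^-4)(0.2009) = 4.17×10^-5 A.

4.17×10^-5 A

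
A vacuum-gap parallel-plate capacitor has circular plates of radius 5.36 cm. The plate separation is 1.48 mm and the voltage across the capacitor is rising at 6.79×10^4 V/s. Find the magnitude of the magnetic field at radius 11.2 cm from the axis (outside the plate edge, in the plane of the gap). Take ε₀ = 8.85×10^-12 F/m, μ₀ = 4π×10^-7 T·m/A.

I_d = C dV/dt with C = ε₀πR²/d = 5.397×10^-11 F, so I_d = (5.397×10^-11)(6.79×10^4) = 3.665×10^-6 A.
Outside the plates the loop encloses all of I_d, so B·2πr = μ₀ I_d and B = 6.54×10^-12 T.

6.54×10^-12 T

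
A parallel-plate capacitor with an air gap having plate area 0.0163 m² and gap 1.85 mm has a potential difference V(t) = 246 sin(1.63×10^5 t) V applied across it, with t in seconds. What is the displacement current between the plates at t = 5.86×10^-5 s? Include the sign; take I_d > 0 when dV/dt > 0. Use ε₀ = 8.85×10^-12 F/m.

dE/dt = (V₀ω/d)·cos(ωt) with ωt = 9.5518 rad: (246)(1.63×10^5)(-0.9919)/(1.85×10^-3) = -2.150×10^10 V/(m·s).
I_d = ε₀ A dE/dt = (8.85×10^-12)(0.0163)(-2.150×10^10) = -3.10×10^-3 A.

-3.10×10^-3 A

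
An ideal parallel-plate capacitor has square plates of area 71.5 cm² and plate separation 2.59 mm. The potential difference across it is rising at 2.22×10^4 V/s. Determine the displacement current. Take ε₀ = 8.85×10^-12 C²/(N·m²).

5.42×10^-7 A

The displacement current equals the charging current C dV/dt. With C = ε₀A/d = (8.85×10^-12)(7.15×10^-3)/(2.59×10^-3) = 2.443×10^-11 F, I_d = (2.443×10^-11)(2.22×10^4) = 5.42×10^-7 A.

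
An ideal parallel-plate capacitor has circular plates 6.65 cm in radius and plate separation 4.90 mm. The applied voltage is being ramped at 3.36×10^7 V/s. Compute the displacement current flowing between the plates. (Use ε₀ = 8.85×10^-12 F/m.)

E = V/d so dE/dt = (dV/dt)/d = 6.857×10^9 V/(m·s), and I_d = ε₀ A dE/dt = (8.85×10^-12)(0.01389)(6.857×10^9) = 8.43×10^-4 A.

8.43×10^-4 A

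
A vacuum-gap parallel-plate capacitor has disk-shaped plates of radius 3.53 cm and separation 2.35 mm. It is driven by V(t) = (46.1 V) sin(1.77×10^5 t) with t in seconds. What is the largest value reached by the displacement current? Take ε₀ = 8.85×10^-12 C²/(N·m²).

(dE/dt)_max = V₀ω/d = 3.472×10^9 V/(m·s); ω = 1.77×10^5 rad/s.
I_d,max = ε₀ A (dE/dt)_max = (8.85×10^-12)(3.915×10^-3)(3.472×10^9) = 1.20×10^-4 A.

1.20×10^-4 A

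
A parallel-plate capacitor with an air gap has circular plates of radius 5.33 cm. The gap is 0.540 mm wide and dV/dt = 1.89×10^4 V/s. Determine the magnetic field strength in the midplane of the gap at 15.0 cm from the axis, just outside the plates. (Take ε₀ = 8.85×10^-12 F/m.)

dE/dt = (dV/dt)/d = 3.500×10^7 V/(m·s); I_d = ε₀(πR²)(dE/dt) = (8.85×10^-12)(8.925×10^-3)(3.500×10^7) = 2.765×10^-6 A.
With r > R the enclosed displacement current is the full I_d; B = μ₀ I_d / (2πr) = 3.69×10^-12 T.

3.69×10^-12 T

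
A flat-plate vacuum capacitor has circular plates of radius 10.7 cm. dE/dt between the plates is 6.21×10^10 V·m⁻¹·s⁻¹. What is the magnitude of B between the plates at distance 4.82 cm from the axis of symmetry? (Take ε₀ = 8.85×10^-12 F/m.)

1.66×10^-8 T

I_d = ε₀ dΦ_E/dt = ε₀ πR² (dE/dt) = (8.85×10^-12)(0.03597)(6.21×10^10) = 0.01977 A through the full plate area.
∮B·dl = μ₀ I_d,enc with I_d,enc = I_d r²/R² = 4.012×10^-3 A; so B = μ₀ I_d,enc/(2πr) = 1.66×10^-8 T.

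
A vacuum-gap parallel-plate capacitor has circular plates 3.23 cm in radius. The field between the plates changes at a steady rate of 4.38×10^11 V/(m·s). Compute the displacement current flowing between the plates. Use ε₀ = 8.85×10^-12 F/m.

0.0127 A

With a uniform field, Φ_E = EA, so I_d = ε₀ A dE/dt = 0.0127 A.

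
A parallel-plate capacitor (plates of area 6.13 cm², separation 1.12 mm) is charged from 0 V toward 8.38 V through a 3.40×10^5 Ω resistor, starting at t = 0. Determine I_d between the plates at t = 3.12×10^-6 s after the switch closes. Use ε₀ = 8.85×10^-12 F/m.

3.71×10^-6 A

C = ε₀A/d = (8.85×10^-12)(6.13×10^-4)/(1.12×10^-3) = 4.844×10^-12 F, so τ = RC = 1.647×10^-6 s.
The conduction current is I(t) = (V₀/R) e^(−t/τ), and the displacement current between the plates equals it.
t/τ = 1.894; I_d = (8.38/3.40×10^5) · e^(−1.894) = (2.465×10^-5)(0.1505) = 3.71×10^-6 A.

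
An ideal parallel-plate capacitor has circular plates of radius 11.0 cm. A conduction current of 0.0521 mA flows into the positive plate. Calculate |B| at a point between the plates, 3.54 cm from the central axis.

3.05×10^-11 T

By continuity the displacement current in the gap matches the conduction current: I_d = 5.21×10^-5 A.
∮B·dl = μ₀ I_d,enc with I_d,enc = I_d r²/R² = 5.396×10^-6 A; so B = μ₀ I_d,enc/(2πr) = 3.05×10^-11 T.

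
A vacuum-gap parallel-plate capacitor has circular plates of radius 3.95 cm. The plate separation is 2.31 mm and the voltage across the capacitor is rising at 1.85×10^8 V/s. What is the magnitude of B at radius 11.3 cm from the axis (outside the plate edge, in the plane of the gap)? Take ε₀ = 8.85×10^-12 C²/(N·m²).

With E = V/d, dE/dt = 8.009×10^10 V/(m·s) and πR² = 4.902×10^-3 m², giving I_d = ε₀ πR² dE/dt = 3.475×10^-3 A.
Outside the plates the loop encloses all of I_d, so B·2πr = μ₀ I_d and B = 6.15×10^-9 T.

6.15×10^-9 T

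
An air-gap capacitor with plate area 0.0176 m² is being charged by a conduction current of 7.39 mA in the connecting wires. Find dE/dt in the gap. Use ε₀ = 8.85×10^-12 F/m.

4.74×10^10 V/(m·s)

The displacement current between the plates equals the conduction current, I_d = 7.39 mA.
Since I_d = ε₀ A dE/dt, dE/dt = I_d/(ε₀A) = (7.39×10^-3)/((8.85×10^-12)(0.0176)) = 4.74×10^10 V/(m·s).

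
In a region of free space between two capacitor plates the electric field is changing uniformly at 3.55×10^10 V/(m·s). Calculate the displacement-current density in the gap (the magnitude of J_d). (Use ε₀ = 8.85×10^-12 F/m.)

The displacement-current density is ε₀ ∂E/∂t = (8.85×10^-12)(3.55×10^10) = 0.314 A/m².

0.314 A/m²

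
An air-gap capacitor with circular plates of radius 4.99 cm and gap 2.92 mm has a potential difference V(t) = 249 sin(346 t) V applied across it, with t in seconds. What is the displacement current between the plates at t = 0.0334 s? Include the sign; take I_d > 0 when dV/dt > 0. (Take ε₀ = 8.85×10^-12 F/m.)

1.09×10^-6 A

dE/dt = (V₀ω/d)·cos(ωt) with ωt = 11.5564 rad: (249)(346)(0.5319)/(2.92×10^-3) = 1.569×10^7 V/(m·s).
I_d = ε₀ A dE/dt = (8.85×10^-12)(7.823×10^-3)(1.569×10^7) = 1.09×10^-6 A.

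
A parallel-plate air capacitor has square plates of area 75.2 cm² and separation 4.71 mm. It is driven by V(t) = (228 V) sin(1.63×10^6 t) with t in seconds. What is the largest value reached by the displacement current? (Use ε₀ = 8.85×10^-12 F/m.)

5.25×10^-3 A

The displacement current equals the conduction current C dV/dt, which peaks at C V₀ ω.
With C = ε₀A/d = (8.85×10^-12)(7.52×10^-3)/(4.71×10^-3) = 1.413×10^-11 F and ω = 1.63×10^6 rad/s, I_d,max = (1.413×10^-11)(228)(1.63×10^6) = 5.25×10^-3 A.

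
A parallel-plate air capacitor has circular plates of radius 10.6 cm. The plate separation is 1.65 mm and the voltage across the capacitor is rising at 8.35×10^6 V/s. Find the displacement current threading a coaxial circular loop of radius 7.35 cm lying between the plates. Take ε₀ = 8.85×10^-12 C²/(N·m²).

dE/dt = (dV/dt)/d = 5.061×10^9 V/(m·s); I_d = ε₀(πR²)(dE/dt) = (8.85×10^-12)(0.03530)(5.061×10^9) = 1.581×10^-3 A.
Since J_d is uniform, the enclosed fraction is (r/R)² = 0.4808, giving I_d,enc = 7.60×10^-4 A.

7.60×10^-4 A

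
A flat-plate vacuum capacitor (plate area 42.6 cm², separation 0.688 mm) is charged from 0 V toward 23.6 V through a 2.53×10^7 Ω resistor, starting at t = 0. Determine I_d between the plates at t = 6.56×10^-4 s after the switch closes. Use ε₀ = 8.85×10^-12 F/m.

With C = ε₀A/d = (8.85×10^-12)(4.26×10^-3)/(6.88×10^-4) = 5.480×10^-11 F, the time constant is τ = RC = 1.386×10^-3 s, so t/τ = 0.4733 and e^(−t/τ) = 0.6229.
I_d = I_cond = (V₀/R) e^(−t/τ) = (9.328×10^-7)(0.6229) = 5.81×10^-7 A.

5.81×10^-7 A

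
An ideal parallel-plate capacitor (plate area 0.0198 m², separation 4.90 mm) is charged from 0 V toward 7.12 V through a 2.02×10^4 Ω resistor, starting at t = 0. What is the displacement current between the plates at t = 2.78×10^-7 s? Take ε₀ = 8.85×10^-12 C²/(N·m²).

C = ε₀A/d = (8.85×10^-12)(0.0198)/(4.90×10^-3) = 3.576×10^-11 F, so τ = RC = 7.224×10^-7 s.
The conduction current is I(t) = (V₀/R) e^(−t/τ), and the displacement current between the plates equals it.
t/τ = 0.3848; I_d = (7.12/2.02×10^4) · e^(−0.3848) = (3.525×10^-4)(0.6806) = 2.40×10^-4 A.

2.40×10^-4 A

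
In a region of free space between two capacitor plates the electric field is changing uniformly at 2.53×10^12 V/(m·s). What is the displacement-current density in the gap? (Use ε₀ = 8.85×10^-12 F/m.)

The displacement-current density is ε₀ ∂E/∂t = (8.85×10^-12)(2.53×10^12) = 22.4 A/m².

22.4 A/m²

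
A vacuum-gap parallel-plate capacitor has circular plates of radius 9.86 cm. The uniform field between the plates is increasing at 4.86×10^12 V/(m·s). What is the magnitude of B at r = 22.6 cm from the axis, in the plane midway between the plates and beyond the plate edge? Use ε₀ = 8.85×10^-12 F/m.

1.16×10^-6 T

I_d = ε₀ dΦ_E/dt = ε₀ πR² (dE/dt) = (8.85×10^-12)(0.03054)(4.86×10^12) = 1.314 A through the full plate area.
With r > R the enclosed displacement current is the full I_d; B = μ₀ I_d / (2πr) = 1.16×10^-6 T.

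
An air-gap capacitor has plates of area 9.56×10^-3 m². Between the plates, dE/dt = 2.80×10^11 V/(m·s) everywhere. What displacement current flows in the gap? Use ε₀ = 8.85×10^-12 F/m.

0.0237 A

I_d = ε₀ A (dE/dt) = (8.85×10^-12)(9.56×10^-3 m²)(2.80×10^11) = 0.0237 A.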